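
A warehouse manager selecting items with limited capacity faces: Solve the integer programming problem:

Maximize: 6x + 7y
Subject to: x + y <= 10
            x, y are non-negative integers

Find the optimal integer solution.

Objective: 6x + 7y, constraint: x + y <= 10
Coefficient of y is 7 > coefficient of x is 6, so allocate the entire budget to y.
Optimal: x = 0, y = 10, value = 70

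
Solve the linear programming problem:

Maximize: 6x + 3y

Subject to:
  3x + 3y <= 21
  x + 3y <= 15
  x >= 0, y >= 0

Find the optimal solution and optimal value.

Feasible vertices: (0, 0), (0, 5), (3, 4), (7, 0)
Objective 6x + 3y at each:
  (0, 0): 0
  (0, 5): 15
  (3, 4): 30
  (7, 0): 42
Maximum is 42 at (7, 0).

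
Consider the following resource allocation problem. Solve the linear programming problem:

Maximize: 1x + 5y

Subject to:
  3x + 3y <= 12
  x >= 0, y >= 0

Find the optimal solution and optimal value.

The feasible region has vertices at [(0, 0), (4, 0), (0, 4)].
Checking objective 1x + 5y at each vertex:
  (0, 0): 1*0 + 5*0 = 0
  (4, 0): 1*4 + 5*0 = 4
  (0, 4): 1*0 + 5*4 = 20
Maximum is 20 at (0, 4).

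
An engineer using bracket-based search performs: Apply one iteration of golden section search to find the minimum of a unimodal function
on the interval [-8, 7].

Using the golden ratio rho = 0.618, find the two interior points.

Golden section search on [-8, 7].
Golden ratio rho = 0.618 (approx).
Interior points:
  x_1 = -8 + (1-0.618)*15 = -2.2700
  x_2 = -8 + 0.618*15 = 1.2700
Compare f(x_1) and f(x_2) to determine which subinterval to keep.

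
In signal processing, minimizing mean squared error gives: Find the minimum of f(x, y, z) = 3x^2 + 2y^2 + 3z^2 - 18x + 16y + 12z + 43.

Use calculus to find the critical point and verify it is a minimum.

f(x,y,z) = 3x^2 + 2y^2 + 3z^2 - 18x + 16y + 12z + 43
df/dx = 6x + (-18) = 0 => x = 3
df/dy = 4y + (16) = 0 => y = -4
df/dz = 6z + (12) = 0 => z = -2
f(3,-4,-2) = 3*(3)^2 + 2*(-4)^2 + 3*(-2)^2 + -18*(3) + 16*(-4) + 12*(-2) + 43 = -28
Hessian is diagonal with entries 6, 4, 6 > 0, confirmed minimum.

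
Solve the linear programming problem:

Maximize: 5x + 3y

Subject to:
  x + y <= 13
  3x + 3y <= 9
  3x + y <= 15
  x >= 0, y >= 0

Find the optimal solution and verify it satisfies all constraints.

Feasible vertices: (0, 0), (0, 3), (3, 0)
Objective 5x + 3y at each vertex:
  (0, 0): 0
  (0, 3): 9
  (3, 0): 15
Maximum is 15 at (3, 0).
Verify constraints at (x, y) = (3, 0):
  1*3 + 1*0 = 3 <= 13
  3*3 + 3*0 = 9 <= 9 (active)
  3*3 + 1*0 = 9 <= 15
  x = 3 >= 0, y = 0 >= 0. All constraints satisfied.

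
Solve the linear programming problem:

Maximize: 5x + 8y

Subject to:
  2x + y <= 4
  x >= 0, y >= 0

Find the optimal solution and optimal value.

The feasible region has vertices at [(0, 0), (2, 0), (0, 4)].
Checking objective 5x + 8y at each vertex:
  (0, 0): 5*0 + 8*0 = 0
  (2, 0): 5*2 + 8*0 = 10
  (0, 4): 5*0 + 8*4 = 32
Maximum is 32 at (0, 4).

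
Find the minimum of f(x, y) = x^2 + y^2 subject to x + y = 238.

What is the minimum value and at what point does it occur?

Substitute y = 238 - x into f(x,y) = x^2 + y^2:
g(x) = x^2 + (238 - x)^2 = 2x^2 - 476x + 56644
g'(x) = 4x - 476 = 0  =>  x = 119
y = 238 - 119 = 119
Minimum value = 119^2 + 119^2 = 28322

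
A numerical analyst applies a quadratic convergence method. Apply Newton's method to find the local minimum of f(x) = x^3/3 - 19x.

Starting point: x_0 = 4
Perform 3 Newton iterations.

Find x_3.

f(x) = x^3/3 - 19x
f'(x) = x^2 - 19, f''(x) = 2x
Newton update: x_{n+1} = x_n - (x_n^2 - 19)/(2*x_n)
Step 1: x_0 = 4, f'=-3, f''=8, x_1 = 35/8
Step 2: x_1 = 35/8, f'=9/64, f''=35/4, x_2 = 2441/560
Step 3: x_2 = 2441/560, f'=81/313600, f''=2441/280, x_3 = 11916881/2733920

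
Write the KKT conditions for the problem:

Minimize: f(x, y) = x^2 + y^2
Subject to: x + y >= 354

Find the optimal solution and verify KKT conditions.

KKT conditions for min x^2 + y^2 s.t. x + y >= 354:
Stationarity: 2x = mu, 2y = mu
So x = y = mu/2.
Complementary slackness: mu*(x + y - 354) = 0
Primal feasibility: x + y >= 354; dual feasibility: mu >= 0
If mu = 0 then x = y = 0, but 0 + 0 < 354 is infeasible, so the constraint is active.
Constraint active: x + y = 2*(mu/2) = 354 => mu = 354
x = y = 177, f = 62658
Verify: stationarity 2*177 = 354 = mu; primal 177 + 177 = 354 >= 354; dual mu = 354 >= 0; complementary slackness 354*(354 - 354) = 0. All KKT conditions hold.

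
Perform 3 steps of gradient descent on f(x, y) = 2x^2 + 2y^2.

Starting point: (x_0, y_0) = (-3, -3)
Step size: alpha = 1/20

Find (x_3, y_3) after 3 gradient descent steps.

f(x,y) = 2x^2 + 2y^2
grad_x = 4x + 0y, grad_y = 4y + 0x
Step 1: grad = (-12, -12), (-12/5, -12/5)
Step 2: grad = (-48/5, -48/5), (-48/25, -48/25)
Step 3: grad = (-192/25, -192/25), (-192/125, -192/125)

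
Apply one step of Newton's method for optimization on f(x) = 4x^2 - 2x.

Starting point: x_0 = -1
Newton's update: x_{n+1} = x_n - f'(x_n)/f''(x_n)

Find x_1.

f(x) = 4x^2 - 2x
f'(x) = 8x + (-2), f''(x) = 8
Newton step: x_1 = x_0 - f'(x_0)/f''(x_0)
f'(-1) = -10
x_1 = -1 - -10/8 = 1/4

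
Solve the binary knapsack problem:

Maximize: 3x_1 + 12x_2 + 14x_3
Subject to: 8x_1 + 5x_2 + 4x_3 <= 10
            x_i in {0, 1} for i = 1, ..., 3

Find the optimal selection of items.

Items: item 1 (v=3, w=8), item 2 (v=12, w=5), item 3 (v=14, w=4)
Capacity: 10
Checking all 8 subsets (w = total weight, v = total value):
  {}: w = 0, v = 0
  {1}: w = 8, v = 3
  {2}: w = 5, v = 12
  {3}: w = 4, v = 14
  {1, 2}: w = 13 > 10, infeasible
  {1, 3}: w = 12 > 10, infeasible
  {2, 3}: w = 9, v = 26
  {1, 2, 3}: w = 17 > 10, infeasible
Best feasible subset: items [2, 3]
Total weight: 9 <= 10, total value: 26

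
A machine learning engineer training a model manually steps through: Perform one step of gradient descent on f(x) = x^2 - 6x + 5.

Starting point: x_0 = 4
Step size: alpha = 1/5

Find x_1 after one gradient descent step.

f(x) = x^2 - 6x + 5
f'(x) = 2x - 6
f'(4) = 2*4 + (-6) = 2
x_1 = x_0 - alpha * f'(x_0) = 4 - 1/5 * 2 = 18/5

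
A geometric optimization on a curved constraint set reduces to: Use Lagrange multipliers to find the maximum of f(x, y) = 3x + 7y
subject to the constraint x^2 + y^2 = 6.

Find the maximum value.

Set up Lagrange conditions: grad f = lambda * grad g
  3 = 2*lambda*x
  7 = 2*lambda*y
From these: x/y = 3/7, so x = 3t, y = 7t for some t.
Substitute into constraint: (3t)^2 + (7t)^2 = 6
  t^2 * 58 = 6
  t = sqrt(6/58)
Maximum = 3*x + 7*y = (3^2 + 7^2)*t = 58 * sqrt(6/58) = sqrt(348)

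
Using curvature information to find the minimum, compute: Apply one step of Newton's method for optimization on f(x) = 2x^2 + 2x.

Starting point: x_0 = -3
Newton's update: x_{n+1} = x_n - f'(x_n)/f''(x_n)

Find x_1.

f(x) = 2x^2 + 2x
f'(x) = 4x + (2), f''(x) = 4
Newton step: x_1 = x_0 - f'(x_0)/f''(x_0)
f'(-3) = -10
x_1 = -3 - -10/4 = -1/2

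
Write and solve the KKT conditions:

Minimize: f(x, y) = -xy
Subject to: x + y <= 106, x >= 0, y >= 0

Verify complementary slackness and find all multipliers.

Problem: min -xy s.t. x + y <= 106 (multiplier lambda), x >= 0 (mu_x), y >= 0 (mu_y)
KKT stationarity: -y + lambda - mu_x = 0, -x + lambda - mu_y = 0, with lambda, mu_x, mu_y >= 0
Complementary slackness: lambda*(x + y - 106) = 0, mu_x*x = 0, mu_y*y = 0
If lambda = 0: y = -mu_x <= 0 and x = -mu_y <= 0 force x = y = 0 with f = 0; but x = y = 53 is feasible with f = -2809 < 0, so this is not the minimum. Hence lambda > 0 and x + y = 106.
Try x > 0, y > 0 (so mu_x = mu_y = 0): y = lambda, x = lambda => x = y = lambda
x + y = 106 => 2*lambda = 106 => lambda = 53
x* = y* = 53 > 0, consistent with mu_x = mu_y = 0.
(Any feasible point with x = 0 or y = 0 has f = 0 > -2809, so the minimum is not on those boundaries.)
min(-xy) = -2809 (i.e. max xy = 2809)
Multipliers: lambda = 53, mu_x = 0, mu_y = 0
Complementary slackness: lambda*(x + y - 106) = 53*(53 + 53 - 106) = 0, mu_x*x = 0*53 = 0, mu_y*y = 0*53 = 0. Satisfied.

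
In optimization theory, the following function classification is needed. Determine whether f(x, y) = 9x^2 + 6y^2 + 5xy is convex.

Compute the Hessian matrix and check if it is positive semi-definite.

f(x,y) = 9x^2 + 6y^2 + 5xy
Hessian H = [[18, 5], [5, 12]]
trace(H) = 30, det(H) = 191
Eigenvalues: (30 +/- sqrt(136)) / 2 = 20.83, 9.169
Since both eigenvalues > 0, f is convex.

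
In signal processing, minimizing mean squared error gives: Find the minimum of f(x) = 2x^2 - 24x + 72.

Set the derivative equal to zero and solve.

f(x) = 2x^2 - 24x + 72
f'(x) = 4x + (-24) = 0
x = 24/4 = 6
f(6) = 0
Since f''(x) = 4 > 0, this is a minimum.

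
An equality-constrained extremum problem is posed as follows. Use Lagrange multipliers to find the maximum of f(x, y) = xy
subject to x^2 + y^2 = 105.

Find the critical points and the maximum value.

Lagrange conditions: y = 2*lambda*x and x = 2*lambda*y
If x = 0 then y = 0, violating the constraint, so x, y != 0.
Dividing: y/x = x/y => x^2 = y^2 => y = x or y = -x
Constraint: 2x^2 = 105 => x^2 = 105/2 => x = +/-sqrt(105/2)
Critical points: (sqrt(105/2), sqrt(105/2)), (-sqrt(105/2), -sqrt(105/2)), (sqrt(105/2), -sqrt(105/2)), (-sqrt(105/2), sqrt(105/2))
  y = x:  xy = x^2 = 105/2  at (sqrt(105/2), sqrt(105/2)) and (-sqrt(105/2), -sqrt(105/2))
  y = -x: xy = -x^2 = -105/2 at (sqrt(105/2), -sqrt(105/2)) and (-sqrt(105/2), sqrt(105/2))
Maximum xy = 105/2 at (sqrt(105/2), sqrt(105/2)) and (-sqrt(105/2), -sqrt(105/2))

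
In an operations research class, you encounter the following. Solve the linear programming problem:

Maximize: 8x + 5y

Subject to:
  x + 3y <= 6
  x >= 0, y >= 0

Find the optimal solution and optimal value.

The feasible region has vertices at [(0, 0), (6, 0), (0, 2)].
Checking objective 8x + 5y at each vertex:
  (0, 0): 8*0 + 5*0 = 0
  (6, 0): 8*6 + 5*0 = 48
  (0, 2): 8*0 + 5*2 = 10
Maximum is 48 at (6, 0).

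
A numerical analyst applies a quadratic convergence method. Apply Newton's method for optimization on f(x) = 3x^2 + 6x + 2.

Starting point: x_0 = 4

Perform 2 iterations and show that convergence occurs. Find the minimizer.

f(x) = 3x^2 + 6x + 2, f'(x) = 6x + (6), f''(x) = 6
Step 1: f'(4) = 30, x_1 = 4 - 30/6 = -1
Step 2: f'(-1) = 0, x_2 = -1 (converged)
Newton's method converges in 1 step for quadratics.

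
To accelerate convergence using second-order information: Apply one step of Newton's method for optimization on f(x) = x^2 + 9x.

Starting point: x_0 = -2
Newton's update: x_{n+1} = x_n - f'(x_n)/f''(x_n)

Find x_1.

f(x) = x^2 + 9x
f'(x) = 2x + (9), f''(x) = 2
Newton step: x_1 = x_0 - f'(x_0)/f''(x_0)
f'(-2) = 5
x_1 = -2 - 5/2 = -9/2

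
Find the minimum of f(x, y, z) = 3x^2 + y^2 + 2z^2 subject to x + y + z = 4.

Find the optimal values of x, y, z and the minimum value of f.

Using Lagrange multipliers on f = 3x^2 + y^2 + 2z^2 with constraint x + y + z = 4:
Conditions: 2*3*x = lambda, 2*1*y = lambda, 2*2*z = lambda
So x = lambda/6, y = lambda/2, z = lambda/4
Substituting into constraint: lambda * (11/12) = 4
lambda = 48/11
x = 8/11, y = 24/11, z = 12/11
Minimum value = 96/11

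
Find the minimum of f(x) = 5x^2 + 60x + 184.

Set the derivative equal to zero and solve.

f(x) = 5x^2 + 60x + 184
f'(x) = 10x + (60) = 0
x = -60/10 = -6
f(-6) = 4
Since f''(x) = 10 > 0, this is a minimum.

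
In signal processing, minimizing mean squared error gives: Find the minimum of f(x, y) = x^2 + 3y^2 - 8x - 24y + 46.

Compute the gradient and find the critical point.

f(x,y) = x^2 + 3y^2 - 8x - 24y + 46
df/dx = 2x + (-8) = 0  =>  x = 4
df/dy = 6y + (-24) = 0  =>  y = 4
f(4, 4) = 1*(4)^2 + 3*(4)^2 + -8*(4) + -24*(4) + 46 = -18
Hessian is diagonal with entries 2, 6 > 0, so this is a minimum.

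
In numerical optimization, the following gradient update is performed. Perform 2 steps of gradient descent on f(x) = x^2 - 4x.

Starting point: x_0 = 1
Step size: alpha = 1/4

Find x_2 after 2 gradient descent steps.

f(x) = x^2 - 4x, f'(x) = 2x + (-4)
Step 1: f'(1) = -2, x_1 = 1 - 1/4 * -2 = 3/2
Step 2: f'(3/2) = -1, x_2 = 3/2 - 1/4 * -1 = 7/4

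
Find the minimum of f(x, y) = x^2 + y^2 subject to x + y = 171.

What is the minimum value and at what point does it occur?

Substitute y = 171 - x into f(x,y) = x^2 + y^2:
g(x) = x^2 + (171 - x)^2 = 2x^2 - 342x + 29241
g'(x) = 4x - 342 = 0  =>  x = 171/2
y = 171 - 171/2 = 171/2
Minimum value = (171/2)^2 + (171/2)^2 = 29241/2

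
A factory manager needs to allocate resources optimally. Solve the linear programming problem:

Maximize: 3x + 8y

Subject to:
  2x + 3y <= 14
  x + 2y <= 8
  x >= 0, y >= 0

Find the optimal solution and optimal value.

Feasible vertices: (0, 0), (0, 4), (4, 2), (7, 0)
Objective 3x + 8y at each:
  (0, 0): 0
  (0, 4): 32
  (4, 2): 28
  (7, 0): 21
Maximum is 32 at (0, 4).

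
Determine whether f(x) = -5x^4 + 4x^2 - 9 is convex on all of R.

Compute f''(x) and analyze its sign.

f(x) = -5x^4 + 4x^2 - 9
f'(x) = -20x^3 + 8x
f''(x) = -60x^2 + 8
f''(x) = -60x^2 + 8 -> -inf as |x| -> inf
Therefore, f is not globally convex on R.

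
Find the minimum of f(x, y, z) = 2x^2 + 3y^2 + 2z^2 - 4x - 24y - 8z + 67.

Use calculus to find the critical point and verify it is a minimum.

f(x,y,z) = 2x^2 + 3y^2 + 2z^2 - 4x - 24y - 8z + 67
df/dx = 4x + (-4) = 0 => x = 1
df/dy = 6y + (-24) = 0 => y = 4
df/dz = 4z + (-8) = 0 => z = 2
f(1,4,2) = 2*(1)^2 + 3*(4)^2 + 2*(2)^2 + -4*(1) + -24*(4) + -8*(2) + 67 = 9
Hessian is diagonal with entries 4, 6, 4 > 0, confirmed minimum.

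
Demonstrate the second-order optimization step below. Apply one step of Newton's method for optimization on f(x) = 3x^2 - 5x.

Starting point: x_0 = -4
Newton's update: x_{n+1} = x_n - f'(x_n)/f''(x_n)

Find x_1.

f(x) = 3x^2 - 5x
f'(x) = 6x + (-5), f''(x) = 6
Newton step: x_1 = x_0 - f'(x_0)/f''(x_0)
f'(-4) = -29
x_1 = -4 - -29/6 = 5/6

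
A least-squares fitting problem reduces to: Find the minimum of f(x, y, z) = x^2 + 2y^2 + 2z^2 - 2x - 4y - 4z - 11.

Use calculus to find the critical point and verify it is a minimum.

f(x,y,z) = x^2 + 2y^2 + 2z^2 - 2x - 4y - 4z - 11
df/dx = 2x + (-2) = 0 => x = 1
df/dy = 4y + (-4) = 0 => y = 1
df/dz = 4z + (-4) = 0 => z = 1
f(1,1,1) = 1*(1)^2 + 2*(1)^2 + 2*(1)^2 + -2*(1) + -4*(1) + -4*(1) + -11 = -16
Hessian is diagonal with entries 2, 4, 4 > 0, confirmed minimum.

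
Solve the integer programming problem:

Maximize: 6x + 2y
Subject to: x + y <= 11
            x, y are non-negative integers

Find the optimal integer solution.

Objective: 6x + 2y, constraint: x + y <= 11
Coefficient of x is 6 >= coefficient of y is 2, so allocate the entire budget to x.
Optimal: x = 11, y = 0, value = 66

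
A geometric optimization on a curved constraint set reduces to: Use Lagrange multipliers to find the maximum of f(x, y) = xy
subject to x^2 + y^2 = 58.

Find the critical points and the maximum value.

Lagrange conditions: y = 2*lambda*x and x = 2*lambda*y
If x = 0 then y = 0, violating the constraint, so x, y != 0.
Dividing: y/x = x/y => x^2 = y^2 => y = x or y = -x
Constraint: 2x^2 = 58 => x^2 = 29 => x = +/-sqrt(29)
Critical points: (sqrt(29), sqrt(29)), (-sqrt(29), -sqrt(29)), (sqrt(29), -sqrt(29)), (-sqrt(29), sqrt(29))
  y = x:  xy = x^2 = 29  at (sqrt(29), sqrt(29)) and (-sqrt(29), -sqrt(29))
  y = -x: xy = -x^2 = -29 at (sqrt(29), -sqrt(29)) and (-sqrt(29), sqrt(29))
Maximum xy = 29 at (sqrt(29), sqrt(29)) and (-sqrt(29), -sqrt(29))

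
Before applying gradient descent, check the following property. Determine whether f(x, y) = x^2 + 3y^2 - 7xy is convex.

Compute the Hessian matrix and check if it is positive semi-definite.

f(x,y) = x^2 + 3y^2 - 7xy
Hessian H = [[2, -7], [-7, 6]]
trace(H) = 8, det(H) = -37
Eigenvalues: (8 +/- sqrt(212)) / 2 = 11.28, -3.28
Since not both eigenvalues positive, f is neither convex nor concave.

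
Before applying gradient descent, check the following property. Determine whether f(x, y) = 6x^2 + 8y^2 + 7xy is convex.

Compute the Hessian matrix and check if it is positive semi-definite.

f(x,y) = 6x^2 + 8y^2 + 7xy
Hessian H = [[12, 7], [7, 16]]
trace(H) = 28, det(H) = 143
Eigenvalues: (28 +/- sqrt(212)) / 2 = 21.28, 6.72
Since both eigenvalues > 0, f is convex.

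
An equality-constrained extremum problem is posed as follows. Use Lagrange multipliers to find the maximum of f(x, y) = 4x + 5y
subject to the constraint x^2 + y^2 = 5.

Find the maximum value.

Set up Lagrange conditions: grad f = lambda * grad g
  4 = 2*lambda*x
  5 = 2*lambda*y
From these: x/y = 4/5, so x = 4t, y = 5t for some t.
Substitute into constraint: (4t)^2 + (5t)^2 = 5
  t^2 * 41 = 5
  t = sqrt(5/41)
Maximum = 4*x + 5*y = (4^2 + 5^2)*t = 41 * sqrt(5/41) = sqrt(205)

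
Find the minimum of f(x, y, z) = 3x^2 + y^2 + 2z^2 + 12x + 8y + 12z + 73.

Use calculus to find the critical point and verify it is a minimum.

f(x,y,z) = 3x^2 + y^2 + 2z^2 + 12x + 8y + 12z + 73
df/dx = 6x + (12) = 0 => x = -2
df/dy = 2y + (8) = 0 => y = -4
df/dz = 4z + (12) = 0 => z = -3
f(-2,-4,-3) = 3*(-2)^2 + 1*(-4)^2 + 2*(-3)^2 + 12*(-2) + 8*(-4) + 12*(-3) + 73 = 27
Hessian is diagonal with entries 6, 2, 4 > 0, confirmed minimum.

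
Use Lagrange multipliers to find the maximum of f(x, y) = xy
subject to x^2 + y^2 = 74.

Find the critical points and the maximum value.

Lagrange conditions: y = 2*lambda*x and x = 2*lambda*y
If x = 0 then y = 0, violating the constraint, so x, y != 0.
Dividing: y/x = x/y => x^2 = y^2 => y = x or y = -x
Constraint: 2x^2 = 74 => x^2 = 37 => x = +/-sqrt(37)
Critical points: (sqrt(37), sqrt(37)), (-sqrt(37), -sqrt(37)), (sqrt(37), -sqrt(37)), (-sqrt(37), sqrt(37))
  y = x:  xy = x^2 = 37  at (sqrt(37), sqrt(37)) and (-sqrt(37), -sqrt(37))
  y = -x: xy = -x^2 = -37 at (sqrt(37), -sqrt(37)) and (-sqrt(37), sqrt(37))
Maximum xy = 37 at (sqrt(37), sqrt(37)) and (-sqrt(37), -sqrt(37))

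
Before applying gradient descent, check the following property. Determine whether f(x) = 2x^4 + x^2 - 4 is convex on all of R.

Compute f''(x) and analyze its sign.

f(x) = 2x^4 + x^2 - 4
f'(x) = 8x^3 + 2x
f''(x) = 24x^2 + 2
f''(x) = 24x^2 + 2 >= 2 > 0 for all x
Therefore, f is convex on R.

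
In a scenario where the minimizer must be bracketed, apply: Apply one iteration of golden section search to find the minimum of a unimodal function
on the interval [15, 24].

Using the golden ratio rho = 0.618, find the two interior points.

Golden section search on [15, 24].
Golden ratio rho = 0.618 (approx).
Interior points:
  x_1 = 15 + (1-0.618)*9 = 18.4380
  x_2 = 15 + 0.618*9 = 20.5620
Compare f(x_1) and f(x_2) to determine which subinterval to keep.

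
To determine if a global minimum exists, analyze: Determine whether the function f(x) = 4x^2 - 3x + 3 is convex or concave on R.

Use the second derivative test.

f(x) = 4x^2 - 3x + 3
f'(x) = 8x - 3
f''(x) = 8
Since f''(x) = 8 > 0 for all x, f is convex on R.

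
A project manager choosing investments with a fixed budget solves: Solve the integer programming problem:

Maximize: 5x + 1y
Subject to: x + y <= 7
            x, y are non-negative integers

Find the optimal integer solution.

Objective: 5x + 1y, constraint: x + y <= 7
Coefficient of x is 5 >= coefficient of y is 1, so allocate the entire budget to x.
Optimal: x = 7, y = 0, value = 35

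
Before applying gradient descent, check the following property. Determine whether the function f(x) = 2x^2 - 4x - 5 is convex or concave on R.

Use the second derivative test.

f(x) = 2x^2 - 4x - 5
f'(x) = 4x - 4
f''(x) = 4
Since f''(x) = 4 > 0 for all x, f is convex on R.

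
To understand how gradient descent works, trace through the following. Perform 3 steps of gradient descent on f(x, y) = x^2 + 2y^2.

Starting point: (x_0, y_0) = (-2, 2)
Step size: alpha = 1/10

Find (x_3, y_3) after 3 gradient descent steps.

f(x,y) = x^2 + 2y^2
grad_x = 2x + 0y, grad_y = 4y + 0x
Step 1: grad = (-4, 8), (-8/5, 6/5)
Step 2: grad = (-16/5, 24/5), (-32/25, 18/25)
Step 3: grad = (-64/25, 72/25), (-128/125, 54/125)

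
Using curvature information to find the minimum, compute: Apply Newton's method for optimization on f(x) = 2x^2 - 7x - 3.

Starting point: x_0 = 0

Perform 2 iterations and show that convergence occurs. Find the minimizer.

f(x) = 2x^2 - 7x - 3, f'(x) = 4x + (-7), f''(x) = 4
Step 1: f'(0) = -7, x_1 = 0 - -7/4 = 7/4
Step 2: f'(7/4) = 0, x_2 = 7/4 (converged)
Newton's method converges in 1 step for quadratics.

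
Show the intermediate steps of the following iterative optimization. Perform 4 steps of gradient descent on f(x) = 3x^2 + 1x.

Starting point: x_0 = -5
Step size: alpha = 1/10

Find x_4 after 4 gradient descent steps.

f(x) = 3x^2 + 1x, f'(x) = 6x + (1)
Step 1: f'(-5) = -29, x_1 = -5 - 1/10 * -29 = -21/10
Step 2: f'(-21/10) = -58/5, x_2 = -21/10 - 1/10 * -58/5 = -47/50
Step 3: f'(-47/50) = -116/25, x_3 = -47/50 - 1/10 * -116/25 = -119/250
Step 4: f'(-119/250) = -232/125, x_4 = -119/250 - 1/10 * -232/125 = -363/1250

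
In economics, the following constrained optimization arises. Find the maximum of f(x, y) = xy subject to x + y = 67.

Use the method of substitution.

Substitute y = 67 - x into f(x,y) = xy:
g(x) = x(67 - x) = 67x - x^2
g'(x) = 67 - 2x = 0  =>  x = 67/2
y = 67 - 67/2 = 67/2
Maximum value = (67/2) * (67/2) = 4489/4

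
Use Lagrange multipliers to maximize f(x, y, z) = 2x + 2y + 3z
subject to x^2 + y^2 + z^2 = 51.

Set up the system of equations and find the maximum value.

Lagrange conditions: 2 = 2*lambda*x, 2 = 2*lambda*y, 3 = 2*lambda*z
So x:2 = y:2 = z:3, i.e. x = 2t, y = 2t, z = 3t
Constraint: t^2*(2^2 + 2^2 + 3^2) = 51
  t^2 * 17 = 51  =>  t = sqrt(3)
Maximum = 2*2t + 2*2t + 3*3t = 17*sqrt(3) = sqrt(867)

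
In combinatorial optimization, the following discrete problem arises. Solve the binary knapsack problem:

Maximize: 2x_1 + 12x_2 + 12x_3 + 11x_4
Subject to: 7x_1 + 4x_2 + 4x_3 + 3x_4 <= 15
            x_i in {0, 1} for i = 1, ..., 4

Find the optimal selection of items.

Items: item 1 (v=2, w=7), item 2 (v=12, w=4), item 3 (v=12, w=4), item 4 (v=11, w=3)
Capacity: 15
Checking all 16 subsets (w = total weight, v = total value):
  {}: w = 0, v = 0
  {1}: w = 7, v = 2
  {2}: w = 4, v = 12
  {3}: w = 4, v = 12
  {4}: w = 3, v = 11
  {1, 2}: w = 11, v = 14
  {1, 3}: w = 11, v = 14
  {1, 4}: w = 10, v = 13
  {2, 3}: w = 8, v = 24
  {2, 4}: w = 7, v = 23
  {3, 4}: w = 7, v = 23
  {1, 2, 3}: w = 15, v = 26
  {1, 2, 4}: w = 14, v = 25
  {1, 3, 4}: w = 14, v = 25
  {2, 3, 4}: w = 11, v = 35
  {1, 2, 3, 4}: w = 18 > 15, infeasible
Best feasible subset: items [2, 3, 4]
Total weight: 11 <= 15, total value: 35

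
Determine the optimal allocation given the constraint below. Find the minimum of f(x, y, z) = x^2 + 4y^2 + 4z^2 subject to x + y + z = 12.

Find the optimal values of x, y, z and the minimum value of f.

Using Lagrange multipliers on f = x^2 + 4y^2 + 4z^2 with constraint x + y + z = 12:
Conditions: 2*1*x = lambda, 2*4*y = lambda, 2*4*z = lambda
So x = lambda/2, y = lambda/8, z = lambda/8
Substituting into constraint: lambda * (3/4) = 12
lambda = 16
x = 8, y = 2, z = 2
Minimum value = 96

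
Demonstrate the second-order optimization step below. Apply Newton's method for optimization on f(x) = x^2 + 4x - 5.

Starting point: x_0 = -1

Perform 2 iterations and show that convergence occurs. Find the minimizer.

f(x) = x^2 + 4x - 5, f'(x) = 2x + (4), f''(x) = 2
Step 1: f'(-1) = 2, x_1 = -1 - 2/2 = -2
Step 2: f'(-2) = 0, x_2 = -2 (converged)
Newton's method converges in 1 step for quadratics.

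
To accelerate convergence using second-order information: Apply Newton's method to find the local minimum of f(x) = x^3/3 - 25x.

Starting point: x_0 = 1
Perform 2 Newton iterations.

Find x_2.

f(x) = x^3/3 - 25x
f'(x) = x^2 - 25, f''(x) = 2x
Newton update: x_{n+1} = x_n - (x_n^2 - 25)/(2*x_n)
Step 1: x_0 = 1, f'=-24, f''=2, x_1 = 13
Step 2: x_1 = 13, f'=144, f''=26, x_2 = 97/13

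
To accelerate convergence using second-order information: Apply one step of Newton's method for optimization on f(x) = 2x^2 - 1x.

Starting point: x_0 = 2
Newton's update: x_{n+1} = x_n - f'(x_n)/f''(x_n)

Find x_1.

f(x) = 2x^2 - 1x
f'(x) = 4x + (-1), f''(x) = 4
Newton step: x_1 = x_0 - f'(x_0)/f''(x_0)
f'(2) = 7
x_1 = 2 - 7/4 = 1/4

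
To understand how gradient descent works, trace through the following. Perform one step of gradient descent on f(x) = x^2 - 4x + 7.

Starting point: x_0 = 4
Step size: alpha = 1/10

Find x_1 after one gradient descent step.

f(x) = x^2 - 4x + 7
f'(x) = 2x - 4
f'(4) = 2*4 + (-4) = 4
x_1 = x_0 - alpha * f'(x_0) = 4 - 1/10 * 4 = 18/5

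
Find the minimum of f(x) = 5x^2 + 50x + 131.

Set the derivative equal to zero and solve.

f(x) = 5x^2 + 50x + 131
f'(x) = 10x + (50) = 0
x = -50/10 = -5
f(-5) = 6
Since f''(x) = 10 > 0, this is a minimum.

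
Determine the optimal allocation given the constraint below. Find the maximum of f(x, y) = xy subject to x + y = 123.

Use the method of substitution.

Substitute y = 123 - x into f(x,y) = xy:
g(x) = x(123 - x) = 123x - x^2
g'(x) = 123 - 2x = 0  =>  x = 123/2
y = 123 - 123/2 = 123/2
Maximum value = (123/2) * (123/2) = 15129/4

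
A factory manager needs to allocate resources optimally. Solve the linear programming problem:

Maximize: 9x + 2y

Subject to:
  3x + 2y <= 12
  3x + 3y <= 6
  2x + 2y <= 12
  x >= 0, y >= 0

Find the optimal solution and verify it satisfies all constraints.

Feasible vertices: (0, 0), (0, 2), (2, 0)
Objective 9x + 2y at each vertex:
  (0, 0): 0
  (0, 2): 4
  (2, 0): 18
Maximum is 18 at (2, 0).
Verify constraints at (x, y) = (2, 0):
  3*2 + 2*0 = 6 <= 12
  3*2 + 3*0 = 6 <= 6 (active)
  2*2 + 2*0 = 4 <= 12
  x = 2 >= 0, y = 0 >= 0. All constraints satisfied.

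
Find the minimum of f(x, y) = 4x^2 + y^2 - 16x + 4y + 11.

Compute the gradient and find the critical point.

f(x,y) = 4x^2 + y^2 - 16x + 4y + 11
df/dx = 8x + (-16) = 0  =>  x = 2
df/dy = 2y + (4) = 0  =>  y = -2
f(2, -2) = 4*(2)^2 + 1*(-2)^2 + -16*(2) + 4*(-2) + 11 = -9
Hessian is diagonal with entries 8, 2 > 0, so this is a minimum.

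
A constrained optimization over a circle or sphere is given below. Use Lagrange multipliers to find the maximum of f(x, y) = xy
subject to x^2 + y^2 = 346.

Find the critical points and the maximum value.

Lagrange conditions: y = 2*lambda*x and x = 2*lambda*y
If x = 0 then y = 0, violating the constraint, so x, y != 0.
Dividing: y/x = x/y => x^2 = y^2 => y = x or y = -x
Constraint: 2x^2 = 346 => x^2 = 173 => x = +/-sqrt(173)
Critical points: (sqrt(173), sqrt(173)), (-sqrt(173), -sqrt(173)), (sqrt(173), -sqrt(173)), (-sqrt(173), sqrt(173))
  y = x:  xy = x^2 = 173  at (sqrt(173), sqrt(173)) and (-sqrt(173), -sqrt(173))
  y = -x: xy = -x^2 = -173 at (sqrt(173), -sqrt(173)) and (-sqrt(173), sqrt(173))
Maximum xy = 173 at (sqrt(173), sqrt(173)) and (-sqrt(173), -sqrt(173))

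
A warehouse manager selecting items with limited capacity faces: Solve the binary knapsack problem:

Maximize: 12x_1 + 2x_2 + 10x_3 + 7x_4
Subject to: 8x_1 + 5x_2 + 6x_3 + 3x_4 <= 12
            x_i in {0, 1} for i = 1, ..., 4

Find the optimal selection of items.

Items: item 1 (v=12, w=8), item 2 (v=2, w=5), item 3 (v=10, w=6), item 4 (v=7, w=3)
Capacity: 12
Checking all 16 subsets (w = total weight, v = total value):
  {}: w = 0, v = 0
  {1}: w = 8, v = 12
  {2}: w = 5, v = 2
  {3}: w = 6, v = 10
  {4}: w = 3, v = 7
  {1, 2}: w = 13 > 12, infeasible
  {1, 3}: w = 14 > 12, infeasible
  {1, 4}: w = 11, v = 19
  {2, 3}: w = 11, v = 12
  {2, 4}: w = 8, v = 9
  {3, 4}: w = 9, v = 17
  {1, 2, 3}: w = 19 > 12, infeasible
  {1, 2, 4}: w = 16 > 12, infeasible
  {1, 3, 4}: w = 17 > 12, infeasible
  {2, 3, 4}: w = 14 > 12, infeasible
  {1, 2, 3, 4}: w = 22 > 12, infeasible
Best feasible subset: items [1, 4]
Total weight: 11 <= 12, total value: 19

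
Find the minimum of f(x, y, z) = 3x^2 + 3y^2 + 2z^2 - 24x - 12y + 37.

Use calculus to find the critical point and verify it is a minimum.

f(x,y,z) = 3x^2 + 3y^2 + 2z^2 - 24x - 12y + 37
df/dx = 6x + (-24) = 0 => x = 4
df/dy = 6y + (-12) = 0 => y = 2
df/dz = 4z + (0) = 0 => z = 0
f(4,2,0) = 3*(4)^2 + 3*(2)^2 + 2*(0)^2 + -24*(4) + -12*(2) + 37 = -23
Hessian is diagonal with entries 6, 6, 4 > 0, confirmed minimum.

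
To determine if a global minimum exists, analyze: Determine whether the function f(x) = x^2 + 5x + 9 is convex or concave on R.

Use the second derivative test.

f(x) = x^2 + 5x + 9
f'(x) = 2x + 5
f''(x) = 2
Since f''(x) = 2 > 0 for all x, f is convex on R.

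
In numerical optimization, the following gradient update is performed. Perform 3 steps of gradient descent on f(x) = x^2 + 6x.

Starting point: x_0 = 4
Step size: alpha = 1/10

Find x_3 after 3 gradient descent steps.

f(x) = x^2 + 6x, f'(x) = 2x + (6)
Step 1: f'(4) = 14, x_1 = 4 - 1/10 * 14 = 13/5
Step 2: f'(13/5) = 56/5, x_2 = 13/5 - 1/10 * 56/5 = 37/25
Step 3: f'(37/25) = 224/25, x_3 = 37/25 - 1/10 * 224/25 = 73/125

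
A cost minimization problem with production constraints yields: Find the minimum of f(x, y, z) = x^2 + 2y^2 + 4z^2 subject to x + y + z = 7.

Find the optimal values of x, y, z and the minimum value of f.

Using Lagrange multipliers on f = x^2 + 2y^2 + 4z^2 with constraint x + y + z = 7:
Conditions: 2*1*x = lambda, 2*2*y = lambda, 2*4*z = lambda
So x = lambda/2, y = lambda/4, z = lambda/8
Substituting into constraint: lambda * (7/8) = 7
lambda = 8
x = 4, y = 2, z = 1
Minimum value = 28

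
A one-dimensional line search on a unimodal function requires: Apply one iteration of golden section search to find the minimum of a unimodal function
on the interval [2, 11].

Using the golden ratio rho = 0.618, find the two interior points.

Golden section search on [2, 11].
Golden ratio rho = 0.618 (approx).
Interior points:
  x_1 = 2 + (1-0.618)*9 = 5.4380
  x_2 = 2 + 0.618*9 = 7.5620
Compare f(x_1) and f(x_2) to determine which subinterval to keep.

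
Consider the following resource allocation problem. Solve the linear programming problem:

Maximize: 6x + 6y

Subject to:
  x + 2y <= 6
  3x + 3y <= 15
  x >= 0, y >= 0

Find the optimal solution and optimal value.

Feasible vertices: (0, 0), (0, 3), (4, 1), (5, 0)
Objective 6x + 6y at each:
  (0, 0): 0
  (0, 3): 18
  (4, 1): 30
  (5, 0): 30
Maximum is 30 at (4, 1).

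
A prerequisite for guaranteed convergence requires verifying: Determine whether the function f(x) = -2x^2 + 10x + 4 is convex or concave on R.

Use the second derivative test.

f(x) = -2x^2 + 10x + 4
f'(x) = -4x + 10
f''(x) = -4
Since f''(x) = -4 < 0 for all x, f is concave on R.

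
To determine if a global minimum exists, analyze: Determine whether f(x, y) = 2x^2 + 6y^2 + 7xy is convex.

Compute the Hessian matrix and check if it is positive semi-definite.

f(x,y) = 2x^2 + 6y^2 + 7xy
Hessian H = [[4, 7], [7, 12]]
trace(H) = 16, det(H) = -1
Eigenvalues: (16 +/- sqrt(260)) / 2 = 16.06, -0.06226
Since not both eigenvalues positive, f is neither convex nor concave.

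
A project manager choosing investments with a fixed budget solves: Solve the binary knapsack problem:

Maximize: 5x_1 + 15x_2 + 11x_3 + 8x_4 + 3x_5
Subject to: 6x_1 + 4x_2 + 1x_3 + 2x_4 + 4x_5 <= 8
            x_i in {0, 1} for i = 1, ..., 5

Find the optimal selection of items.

Items: item 1 (v=5, w=6), item 2 (v=15, w=4), item 3 (v=11, w=1), item 4 (v=8, w=2), item 5 (v=3, w=4)
Capacity: 8
Checking all 32 subsets (w = total weight, v = total value):
  {}: w = 0, v = 0
  {1}: w = 6, v = 5
  {2}: w = 4, v = 15
  {3}: w = 1, v = 11
  {4}: w = 2, v = 8
  {5}: w = 4, v = 3
  {1, 2}: w = 10 > 8, infeasible
  {1, 3}: w = 7, v = 16
  {1, 4}: w = 8, v = 13
  {1, 5}: w = 10 > 8, infeasible
  {2, 3}: w = 5, v = 26
  {2, 4}: w = 6, v = 23
  {2, 5}: w = 8, v = 18
  {3, 4}: w = 3, v = 19
  {3, 5}: w = 5, v = 14
  {4, 5}: w = 6, v = 11
  {1, 2, 3}: w = 11 > 8, infeasible
  {1, 2, 4}: w = 12 > 8, infeasible
  {1, 2, 5}: w = 14 > 8, infeasible
  {1, 3, 4}: w = 9 > 8, infeasible
  {1, 3, 5}: w = 11 > 8, infeasible
  {1, 4, 5}: w = 12 > 8, infeasible
  {2, 3, 4}: w = 7, v = 34
  {2, 3, 5}: w = 9 > 8, infeasible
  {2, 4, 5}: w = 10 > 8, infeasible
  {3, 4, 5}: w = 7, v = 22
  {1, 2, 3, 4}: w = 13 > 8, infeasible
  {1, 2, 3, 5}: w = 15 > 8, infeasible
  {1, 2, 4, 5}: w = 16 > 8, infeasible
  {1, 3, 4, 5}: w = 13 > 8, infeasible
  {2, 3, 4, 5}: w = 11 > 8, infeasible
  {1, 2, 3, 4, 5}: w = 17 > 8, infeasible
Best feasible subset: items [2, 3, 4]
Total weight: 7 <= 8, total value: 34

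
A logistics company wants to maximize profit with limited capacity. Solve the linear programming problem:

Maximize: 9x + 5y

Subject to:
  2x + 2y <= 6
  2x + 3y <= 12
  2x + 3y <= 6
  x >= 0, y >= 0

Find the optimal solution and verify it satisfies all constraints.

Feasible vertices: (0, 0), (0, 2), (3, 0)
Objective 9x + 5y at each vertex:
  (0, 0): 0
  (0, 2): 10
  (3, 0): 27
Maximum is 27 at (3, 0).
Verify constraints at (x, y) = (3, 0):
  2*3 + 2*0 = 6 <= 6 (active)
  2*3 + 3*0 = 6 <= 12
  2*3 + 3*0 = 6 <= 6 (active)
  x = 3 >= 0, y = 0 >= 0. All constraints satisfied.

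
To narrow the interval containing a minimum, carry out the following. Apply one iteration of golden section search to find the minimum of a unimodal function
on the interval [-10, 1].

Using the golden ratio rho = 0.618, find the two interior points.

Golden section search on [-10, 1].
Golden ratio rho = 0.618 (approx).
Interior points:
  x_1 = -10 + (1-0.618)*11 = -5.7980
  x_2 = -10 + 0.618*11 = -3.2020
Compare f(x_1) and f(x_2) to determine which subinterval to keep.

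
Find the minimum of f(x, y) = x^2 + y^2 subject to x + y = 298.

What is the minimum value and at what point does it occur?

Substitute y = 298 - x into f(x,y) = x^2 + y^2:
g(x) = x^2 + (298 - x)^2 = 2x^2 - 596x + 88804
g'(x) = 4x - 596 = 0  =>  x = 149
y = 298 - 149 = 149
Minimum value = 149^2 + 149^2 = 44402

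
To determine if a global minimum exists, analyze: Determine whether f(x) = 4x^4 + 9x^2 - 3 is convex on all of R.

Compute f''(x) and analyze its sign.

f(x) = 4x^4 + 9x^2 - 3
f'(x) = 16x^3 + 18x
f''(x) = 48x^2 + 18
f''(x) = 48x^2 + 18 >= 18 > 0 for all x
Therefore, f is convex on R.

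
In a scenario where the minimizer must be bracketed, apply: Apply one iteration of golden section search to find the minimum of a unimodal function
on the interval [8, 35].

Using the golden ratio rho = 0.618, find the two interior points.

Golden section search on [8, 35].
Golden ratio rho = 0.618 (approx).
Interior points:
  x_1 = 8 + (1-0.618)*27 = 18.3140
  x_2 = 8 + 0.618*27 = 24.6860
Compare f(x_1) and f(x_2) to determine which subinterval to keep.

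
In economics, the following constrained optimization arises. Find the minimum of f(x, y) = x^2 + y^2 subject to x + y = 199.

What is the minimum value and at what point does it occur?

Substitute y = 199 - x into f(x,y) = x^2 + y^2:
g(x) = x^2 + (199 - x)^2 = 2x^2 - 398x + 39601
g'(x) = 4x - 398 = 0  =>  x = 199/2
y = 199 - 199/2 = 199/2
Minimum value = (199/2)^2 + (199/2)^2 = 39601/2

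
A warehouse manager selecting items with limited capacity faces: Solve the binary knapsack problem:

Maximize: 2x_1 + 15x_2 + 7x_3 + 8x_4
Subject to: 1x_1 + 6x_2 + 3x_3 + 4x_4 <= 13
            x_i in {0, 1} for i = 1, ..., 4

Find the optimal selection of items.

Items: item 1 (v=2, w=1), item 2 (v=15, w=6), item 3 (v=7, w=3), item 4 (v=8, w=4)
Capacity: 13
Checking all 16 subsets (w = total weight, v = total value):
  {}: w = 0, v = 0
  {1}: w = 1, v = 2
  {2}: w = 6, v = 15
  {3}: w = 3, v = 7
  {4}: w = 4, v = 8
  {1, 2}: w = 7, v = 17
  {1, 3}: w = 4, v = 9
  {1, 4}: w = 5, v = 10
  {2, 3}: w = 9, v = 22
  {2, 4}: w = 10, v = 23
  {3, 4}: w = 7, v = 15
  {1, 2, 3}: w = 10, v = 24
  {1, 2, 4}: w = 11, v = 25
  {1, 3, 4}: w = 8, v = 17
  {2, 3, 4}: w = 13, v = 30
  {1, 2, 3, 4}: w = 14 > 13, infeasible
Best feasible subset: items [2, 3, 4]
Total weight: 13 <= 13, total value: 30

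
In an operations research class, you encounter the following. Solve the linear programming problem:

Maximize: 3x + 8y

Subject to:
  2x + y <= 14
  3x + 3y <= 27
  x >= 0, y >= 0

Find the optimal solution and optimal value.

Feasible vertices: (0, 0), (0, 9), (5, 4), (7, 0)
Objective 3x + 8y at each:
  (0, 0): 0
  (0, 9): 72
  (5, 4): 47
  (7, 0): 21
Maximum is 72 at (0, 9).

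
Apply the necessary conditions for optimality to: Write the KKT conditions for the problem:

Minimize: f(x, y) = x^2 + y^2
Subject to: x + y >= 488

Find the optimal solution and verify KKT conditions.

KKT conditions for min x^2 + y^2 s.t. x + y >= 488:
Stationarity: 2x = mu, 2y = mu
So x = y = mu/2.
Complementary slackness: mu*(x + y - 488) = 0
Primal feasibility: x + y >= 488; dual feasibility: mu >= 0
If mu = 0 then x = y = 0, but 0 + 0 < 488 is infeasible, so the constraint is active.
Constraint active: x + y = 2*(mu/2) = 488 => mu = 488
x = y = 244, f = 119072
Verify: stationarity 2*244 = 488 = mu; primal 244 + 244 = 488 >= 488; dual mu = 488 >= 0; complementary slackness 488*(488 - 488) = 0. All KKT conditions hold.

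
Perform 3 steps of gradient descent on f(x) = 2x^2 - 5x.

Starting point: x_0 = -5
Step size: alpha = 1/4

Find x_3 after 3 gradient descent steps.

f(x) = 2x^2 - 5x, f'(x) = 4x + (-5)
Step 1: f'(-5) = -25, x_1 = -5 - 1/4 * -25 = 5/4
Step 2: f'(5/4) = 0, x_2 = 5/4 - 1/4 * 0 = 5/4
Step 3: f'(5/4) = 0, x_3 = 5/4 - 1/4 * 0 = 5/4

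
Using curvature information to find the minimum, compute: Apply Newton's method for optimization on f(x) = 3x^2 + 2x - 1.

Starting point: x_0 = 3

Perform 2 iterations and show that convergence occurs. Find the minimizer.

f(x) = 3x^2 + 2x - 1, f'(x) = 6x + (2), f''(x) = 6
Step 1: f'(3) = 20, x_1 = 3 - 20/6 = -1/3
Step 2: f'(-1/3) = 0, x_2 = -1/3 (converged)
Newton's method converges in 1 step for quadratics.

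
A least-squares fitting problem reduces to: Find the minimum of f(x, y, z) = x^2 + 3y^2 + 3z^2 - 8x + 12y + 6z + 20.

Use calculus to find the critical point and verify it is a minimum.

f(x,y,z) = x^2 + 3y^2 + 3z^2 - 8x + 12y + 6z + 20
df/dx = 2x + (-8) = 0 => x = 4
df/dy = 6y + (12) = 0 => y = -2
df/dz = 6z + (6) = 0 => z = -1
f(4,-2,-1) = 1*(4)^2 + 3*(-2)^2 + 3*(-1)^2 + -8*(4) + 12*(-2) + 6*(-1) + 20 = -11
Hessian is diagonal with entries 2, 6, 6 > 0, confirmed minimum.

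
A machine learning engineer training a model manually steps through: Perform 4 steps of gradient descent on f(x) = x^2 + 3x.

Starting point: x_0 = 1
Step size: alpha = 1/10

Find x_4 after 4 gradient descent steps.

f(x) = x^2 + 3x, f'(x) = 2x + (3)
Step 1: f'(1) = 5, x_1 = 1 - 1/10 * 5 = 1/2
Step 2: f'(1/2) = 4, x_2 = 1/2 - 1/10 * 4 = 1/10
Step 3: f'(1/10) = 16/5, x_3 = 1/10 - 1/10 * 16/5 = -11/50
Step 4: f'(-11/50) = 64/25, x_4 = -11/50 - 1/10 * 64/25 = -119/250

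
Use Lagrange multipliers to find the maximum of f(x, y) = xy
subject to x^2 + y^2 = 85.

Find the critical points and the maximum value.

Lagrange conditions: y = 2*lambda*x and x = 2*lambda*y
If x = 0 then y = 0, violating the constraint, so x, y != 0.
Dividing: y/x = x/y => x^2 = y^2 => y = x or y = -x
Constraint: 2x^2 = 85 => x^2 = 85/2 => x = +/-sqrt(85/2)
Critical points: (sqrt(85/2), sqrt(85/2)), (-sqrt(85/2), -sqrt(85/2)), (sqrt(85/2), -sqrt(85/2)), (-sqrt(85/2), sqrt(85/2))
  y = x:  xy = x^2 = 85/2  at (sqrt(85/2), sqrt(85/2)) and (-sqrt(85/2), -sqrt(85/2))
  y = -x: xy = -x^2 = -85/2 at (sqrt(85/2), -sqrt(85/2)) and (-sqrt(85/2), sqrt(85/2))
Maximum xy = 85/2 at (sqrt(85/2), sqrt(85/2)) and (-sqrt(85/2), -sqrt(85/2))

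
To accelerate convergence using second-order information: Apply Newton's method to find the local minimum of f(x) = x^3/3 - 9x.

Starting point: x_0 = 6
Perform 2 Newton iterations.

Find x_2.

f(x) = x^3/3 - 9x
f'(x) = x^2 - 9, f''(x) = 2x
Newton update: x_{n+1} = x_n - (x_n^2 - 9)/(2*x_n)
Step 1: x_0 = 6, f'=27, f''=12, x_1 = 15/4
Step 2: x_1 = 15/4, f'=81/16, f''=15/2, x_2 = 123/40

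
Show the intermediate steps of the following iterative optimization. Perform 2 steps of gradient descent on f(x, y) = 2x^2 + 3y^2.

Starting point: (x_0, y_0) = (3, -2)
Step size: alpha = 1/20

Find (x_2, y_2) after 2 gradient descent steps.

f(x,y) = 2x^2 + 3y^2
grad_x = 4x + 0y, grad_y = 6y + 0x
Step 1: grad = (12, -12), (12/5, -7/5)
Step 2: grad = (48/5, -42/5), (48/25, -49/50)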